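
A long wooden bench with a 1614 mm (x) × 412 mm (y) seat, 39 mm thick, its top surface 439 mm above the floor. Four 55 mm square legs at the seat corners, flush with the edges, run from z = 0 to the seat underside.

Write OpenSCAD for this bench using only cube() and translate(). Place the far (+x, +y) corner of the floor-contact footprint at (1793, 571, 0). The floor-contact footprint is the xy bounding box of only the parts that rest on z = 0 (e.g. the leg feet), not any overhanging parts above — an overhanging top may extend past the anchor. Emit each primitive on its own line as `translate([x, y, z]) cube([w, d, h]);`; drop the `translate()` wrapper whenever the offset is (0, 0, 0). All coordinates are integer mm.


translate([179, 159, 400]) cube([1614, 412, 39]);
translate([179, 159, 0]) cube([55, 55, 400]);
translate([179, 516, 0]) cube([55, 55, 400]);
translate([1738, 159, 0]) cube([55, 55, 400]);
translate([1738, 516, 0]) cube([55, 55, 400]);


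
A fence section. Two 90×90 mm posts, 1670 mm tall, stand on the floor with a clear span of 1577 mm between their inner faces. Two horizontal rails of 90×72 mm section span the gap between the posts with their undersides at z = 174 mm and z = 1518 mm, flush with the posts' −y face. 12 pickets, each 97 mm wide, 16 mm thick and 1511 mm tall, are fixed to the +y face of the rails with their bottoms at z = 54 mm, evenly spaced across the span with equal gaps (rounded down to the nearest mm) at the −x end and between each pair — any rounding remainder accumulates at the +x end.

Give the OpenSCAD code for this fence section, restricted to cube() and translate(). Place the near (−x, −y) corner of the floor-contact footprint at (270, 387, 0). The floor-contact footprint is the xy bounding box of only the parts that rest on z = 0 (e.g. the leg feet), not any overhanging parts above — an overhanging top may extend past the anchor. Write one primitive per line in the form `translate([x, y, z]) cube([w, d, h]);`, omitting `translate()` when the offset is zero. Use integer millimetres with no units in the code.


translate([270, 387, 0]) cube([90, 90, 1670]);
translate([1937, 387, 0]) cube([90, 90, 1670]);
translate([360, 387, 174]) cube([1577, 90, 72]);
translate([360, 387, 1518]) cube([1577, 90, 72]);
translate([391, 477, 54]) cube([97, 16, 1511]);
translate([519, 477, 54]) cube([97, 16, 1511]);
translate([647, 477, 54]) cube([97, 16, 1511]);
translate([775, 477, 54]) cube([97, 16, 1511]);
translate([903, 477, 54]) cube([97, 16, 1511]);
translate([1031, 477, 54]) cube([97, 16, 1511]);
translate([1159, 477, 54]) cube([97, 16, 1511]);
translate([1287, 477, 54]) cube([97, 16, 1511]);
translate([1415, 477, 54]) cube([97, 16, 1511]);
translate([1543, 477, 54]) cube([97, 16, 1511]);
translate([1671, 477, 54]) cube([97, 16, 1511]);
translate([1799, 477, 54]) cube([97, 16, 1511]);


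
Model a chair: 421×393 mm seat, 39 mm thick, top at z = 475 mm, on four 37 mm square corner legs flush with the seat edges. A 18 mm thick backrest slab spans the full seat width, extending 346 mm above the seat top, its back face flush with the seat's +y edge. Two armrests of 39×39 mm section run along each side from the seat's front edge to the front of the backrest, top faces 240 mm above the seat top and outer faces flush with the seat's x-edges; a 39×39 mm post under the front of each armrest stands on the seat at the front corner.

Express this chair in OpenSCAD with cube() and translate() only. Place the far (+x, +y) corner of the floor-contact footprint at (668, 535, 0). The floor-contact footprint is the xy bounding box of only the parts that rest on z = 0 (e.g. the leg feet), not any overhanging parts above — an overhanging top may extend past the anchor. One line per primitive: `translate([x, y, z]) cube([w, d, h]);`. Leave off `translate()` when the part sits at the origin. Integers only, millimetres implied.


translate([247, 142, 436]) cube([421, 393, 39]);
translate([247, 142, 0]) cube([37, 37, 436]);
translate([631, 142, 0]) cube([37, 37, 436]);
translate([247, 498, 0]) cube([37, 37, 436]);
translate([631, 498, 0]) cube([37, 37, 436]);
translate([247, 517, 475]) cube([421, 18, 346]);
translate([247, 142, 676]) cube([39, 375, 39]);
translate([629, 142, 676]) cube([39, 375, 39]);
translate([247, 142, 475]) cube([39, 39, 201]);
translate([629, 142, 475]) cube([39, 39, 201]);


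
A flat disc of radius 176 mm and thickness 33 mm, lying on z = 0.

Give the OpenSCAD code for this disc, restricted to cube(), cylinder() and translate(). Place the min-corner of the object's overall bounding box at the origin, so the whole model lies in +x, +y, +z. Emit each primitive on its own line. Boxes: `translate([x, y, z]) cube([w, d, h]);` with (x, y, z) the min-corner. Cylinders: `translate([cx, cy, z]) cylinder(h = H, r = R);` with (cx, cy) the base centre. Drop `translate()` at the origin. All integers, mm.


translate([176, 176, 0]) cylinder(h = 33, r = 176);


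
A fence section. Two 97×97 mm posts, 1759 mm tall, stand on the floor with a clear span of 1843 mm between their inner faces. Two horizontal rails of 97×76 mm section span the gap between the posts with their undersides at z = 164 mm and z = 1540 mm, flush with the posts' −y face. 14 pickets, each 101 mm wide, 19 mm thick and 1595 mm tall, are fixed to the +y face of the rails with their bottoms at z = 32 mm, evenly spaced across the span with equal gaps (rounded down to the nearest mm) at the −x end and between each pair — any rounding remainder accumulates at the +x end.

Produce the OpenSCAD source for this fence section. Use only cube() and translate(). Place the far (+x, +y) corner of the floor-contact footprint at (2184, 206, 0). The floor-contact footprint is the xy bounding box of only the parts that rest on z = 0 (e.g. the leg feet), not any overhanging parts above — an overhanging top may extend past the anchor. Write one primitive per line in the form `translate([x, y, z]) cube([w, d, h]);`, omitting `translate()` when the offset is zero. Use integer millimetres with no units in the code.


translate([147, 109, 0]) cube([97, 97, 1759]);
translate([2087, 109, 0]) cube([97, 97, 1759]);
translate([244, 109, 164]) cube([1843, 97, 76]);
translate([244, 109, 1540]) cube([1843, 97, 76]);
translate([272, 206, 32]) cube([101, 19, 1595]);
translate([401, 206, 32]) cube([101, 19, 1595]);
translate([530, 206, 32]) cube([101, 19, 1595]);
translate([659, 206, 32]) cube([101, 19, 1595]);
translate([788, 206, 32]) cube([101, 19, 1595]);
translate([917, 206, 32]) cube([101, 19, 1595]);
translate([1046, 206, 32]) cube([101, 19, 1595]);
translate([1175, 206, 32]) cube([101, 19, 1595]);
translate([1304, 206, 32]) cube([101, 19, 1595]);
translate([1433, 206, 32]) cube([101, 19, 1595]);
translate([1562, 206, 32]) cube([101, 19, 1595]);
translate([1691, 206, 32]) cube([101, 19, 1595]);
translate([1820, 206, 32]) cube([101, 19, 1595]);
translate([1949, 206, 32]) cube([101, 19, 1595]);


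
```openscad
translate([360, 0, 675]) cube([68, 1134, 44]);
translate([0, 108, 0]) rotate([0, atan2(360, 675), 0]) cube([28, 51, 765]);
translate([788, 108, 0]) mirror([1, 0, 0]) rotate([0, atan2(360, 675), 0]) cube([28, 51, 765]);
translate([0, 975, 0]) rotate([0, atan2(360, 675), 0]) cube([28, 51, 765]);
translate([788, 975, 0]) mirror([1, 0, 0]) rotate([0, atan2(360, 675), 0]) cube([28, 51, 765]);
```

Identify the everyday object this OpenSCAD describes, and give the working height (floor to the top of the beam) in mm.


A sawhorse. The overall height is 719 mm.

A beam across two mirrored pairs of raked legs — a sawhorse. The beam's underside is at z = 675 (matching the legs' vertical rise in atan2(360, 675)) and the beam is 44 mm tall, so its top is at 675 + 44 = 719 mm. The raked legs top out at the beam's underside, so that is the highest point.


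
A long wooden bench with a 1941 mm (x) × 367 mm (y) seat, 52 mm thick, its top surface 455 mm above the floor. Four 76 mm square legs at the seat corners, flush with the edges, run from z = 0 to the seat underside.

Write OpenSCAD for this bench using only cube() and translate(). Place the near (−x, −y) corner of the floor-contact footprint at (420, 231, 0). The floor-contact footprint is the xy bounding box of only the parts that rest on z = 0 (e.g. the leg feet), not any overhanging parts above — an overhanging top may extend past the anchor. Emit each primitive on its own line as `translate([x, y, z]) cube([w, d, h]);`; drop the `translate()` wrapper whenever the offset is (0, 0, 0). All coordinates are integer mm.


// leg_h = 455 − 52 = 403
translate([420, 231, 403]) cube([1941, 367, 52]);
translate([420, 231, 0]) cube([76, 76, 403]);
translate([420, 522, 0]) cube([76, 76, 403]);
translate([2285, 231, 0]) cube([76, 76, 403]);
translate([2285, 522, 0]) cube([76, 76, 403]);


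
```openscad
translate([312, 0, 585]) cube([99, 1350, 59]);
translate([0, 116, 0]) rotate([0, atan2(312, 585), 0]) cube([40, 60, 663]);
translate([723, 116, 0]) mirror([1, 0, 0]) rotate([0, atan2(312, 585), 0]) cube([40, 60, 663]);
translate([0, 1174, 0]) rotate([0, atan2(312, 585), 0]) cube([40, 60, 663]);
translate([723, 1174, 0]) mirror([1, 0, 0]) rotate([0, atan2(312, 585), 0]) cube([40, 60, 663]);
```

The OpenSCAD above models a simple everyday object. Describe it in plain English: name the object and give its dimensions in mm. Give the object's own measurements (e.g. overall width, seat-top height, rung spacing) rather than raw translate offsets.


A sawhorse. A 99×1350×59 mm beam (x, y, z) sits on two A-frame leg pairs. Each pair is two raked legs of 40×60 mm section (60 mm along y) splaying symmetrically in x. Each leg rises 585 mm vertically over 312 mm of horizontal reach and is 663 mm long along its own axis. Every leg's outer bottom edge rests on the floor and its outer top edge meets a bottom edge of the beam — the left legs (tilting toward +x) meet the beam's −x bottom edge, the right legs (their mirror images, tilting toward −x) meet its +x bottom edge — so the leg tops tuck under the beam, the beam's underside is 585 mm above the floor, and the feet are 723 mm apart outside-to-outside with the beam centred between them. The two leg pairs are set in 116 mm from either end of the beam.


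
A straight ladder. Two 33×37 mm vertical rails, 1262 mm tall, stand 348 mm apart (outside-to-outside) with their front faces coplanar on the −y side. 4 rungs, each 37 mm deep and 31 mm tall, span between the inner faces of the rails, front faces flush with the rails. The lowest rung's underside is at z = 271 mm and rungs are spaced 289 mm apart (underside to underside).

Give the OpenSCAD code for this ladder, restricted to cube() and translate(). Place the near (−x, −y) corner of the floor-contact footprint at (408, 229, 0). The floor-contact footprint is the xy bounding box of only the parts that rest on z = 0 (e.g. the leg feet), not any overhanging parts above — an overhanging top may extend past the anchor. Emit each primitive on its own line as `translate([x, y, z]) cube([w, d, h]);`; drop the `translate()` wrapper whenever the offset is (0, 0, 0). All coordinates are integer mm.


translate([408, 229, 0]) cube([33, 37, 1262]);
translate([723, 229, 0]) cube([33, 37, 1262]);
translate([441, 229, 271]) cube([282, 37, 31]);
translate([441, 229, 560]) cube([282, 37, 31]);
translate([441, 229, 849]) cube([282, 37, 31]);
translate([441, 229, 1138]) cube([282, 37, 31]);


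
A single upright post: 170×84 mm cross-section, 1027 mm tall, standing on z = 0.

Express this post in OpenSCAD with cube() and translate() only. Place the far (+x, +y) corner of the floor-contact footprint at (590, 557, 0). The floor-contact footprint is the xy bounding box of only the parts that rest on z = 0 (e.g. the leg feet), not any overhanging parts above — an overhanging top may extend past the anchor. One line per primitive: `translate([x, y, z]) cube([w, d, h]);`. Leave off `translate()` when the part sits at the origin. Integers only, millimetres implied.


translate([420, 473, 0]) cube([170, 84, 1027]);


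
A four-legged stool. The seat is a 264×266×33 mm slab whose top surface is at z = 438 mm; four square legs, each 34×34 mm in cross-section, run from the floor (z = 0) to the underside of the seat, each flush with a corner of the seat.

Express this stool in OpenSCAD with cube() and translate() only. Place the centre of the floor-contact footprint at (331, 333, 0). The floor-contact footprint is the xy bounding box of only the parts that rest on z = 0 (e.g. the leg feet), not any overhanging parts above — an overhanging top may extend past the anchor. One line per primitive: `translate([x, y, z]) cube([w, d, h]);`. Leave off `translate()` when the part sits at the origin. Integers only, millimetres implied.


// leg_h = 438 - 33 = 405
translate([199, 200, 405]) cube([264, 266, 33]);
translate([199, 200, 0]) cube([34, 34, 405]);
translate([429, 200, 0]) cube([34, 34, 405]);
translate([199, 432, 0]) cube([34, 34, 405]);
translate([429, 432, 0]) cube([34, 34, 405]);


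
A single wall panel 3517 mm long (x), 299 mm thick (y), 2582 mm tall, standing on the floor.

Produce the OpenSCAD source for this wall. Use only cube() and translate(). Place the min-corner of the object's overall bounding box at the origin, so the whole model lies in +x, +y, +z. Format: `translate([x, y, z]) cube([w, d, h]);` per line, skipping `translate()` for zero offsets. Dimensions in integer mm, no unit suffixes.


cube([3517, 299, 2582]);


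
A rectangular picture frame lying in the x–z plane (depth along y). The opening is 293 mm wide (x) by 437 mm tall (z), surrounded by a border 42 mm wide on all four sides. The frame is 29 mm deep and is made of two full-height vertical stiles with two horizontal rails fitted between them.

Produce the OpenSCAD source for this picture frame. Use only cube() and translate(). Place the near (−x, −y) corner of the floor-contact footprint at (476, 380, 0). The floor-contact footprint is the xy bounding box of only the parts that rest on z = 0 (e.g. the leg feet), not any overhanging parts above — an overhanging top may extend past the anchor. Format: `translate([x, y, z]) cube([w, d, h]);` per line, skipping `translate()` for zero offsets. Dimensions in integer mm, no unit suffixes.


translate([476, 380, 0]) cube([42, 29, 521]);
translate([811, 380, 0]) cube([42, 29, 521]);
translate([518, 380, 0]) cube([293, 29, 42]);
translate([518, 380, 479]) cube([293, 29, 42]);


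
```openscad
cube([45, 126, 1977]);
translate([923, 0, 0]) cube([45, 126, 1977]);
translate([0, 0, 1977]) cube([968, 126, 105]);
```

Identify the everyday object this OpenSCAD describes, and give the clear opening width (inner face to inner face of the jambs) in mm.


A door frame. The clear opening width is 878 mm.

Two 1977 mm tall posts with a header on top — a door frame. The left jamb is 45 mm wide at x = 0; the right jamb starts at x = 923. The clear opening is 923 − 45 = 878 mm.


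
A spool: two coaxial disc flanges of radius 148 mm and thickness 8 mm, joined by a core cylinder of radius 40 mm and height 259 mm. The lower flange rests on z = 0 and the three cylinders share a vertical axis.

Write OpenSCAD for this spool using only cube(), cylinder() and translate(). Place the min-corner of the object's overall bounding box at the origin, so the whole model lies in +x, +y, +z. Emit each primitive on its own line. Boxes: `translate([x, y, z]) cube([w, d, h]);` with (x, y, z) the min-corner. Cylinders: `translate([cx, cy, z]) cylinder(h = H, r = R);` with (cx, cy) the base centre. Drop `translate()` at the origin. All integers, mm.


translate([148, 148, 0]) cylinder(h = 8, r = 148);
translate([148, 148, 8]) cylinder(h = 259, r = 40);
translate([148, 148, 267]) cylinder(h = 8, r = 148);


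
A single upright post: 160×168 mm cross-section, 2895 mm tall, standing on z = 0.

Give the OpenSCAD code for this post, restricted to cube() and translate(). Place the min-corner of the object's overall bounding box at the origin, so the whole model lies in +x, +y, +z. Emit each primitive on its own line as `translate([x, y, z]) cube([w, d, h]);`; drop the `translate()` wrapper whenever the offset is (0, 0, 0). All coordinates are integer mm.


cube([160, 168, 2895]);


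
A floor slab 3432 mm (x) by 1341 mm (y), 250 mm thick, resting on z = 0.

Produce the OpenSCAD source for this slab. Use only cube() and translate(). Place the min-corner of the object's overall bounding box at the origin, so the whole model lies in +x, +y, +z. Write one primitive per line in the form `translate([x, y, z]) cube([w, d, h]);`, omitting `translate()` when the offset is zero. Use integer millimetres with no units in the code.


cube([3432, 1341, 250]);


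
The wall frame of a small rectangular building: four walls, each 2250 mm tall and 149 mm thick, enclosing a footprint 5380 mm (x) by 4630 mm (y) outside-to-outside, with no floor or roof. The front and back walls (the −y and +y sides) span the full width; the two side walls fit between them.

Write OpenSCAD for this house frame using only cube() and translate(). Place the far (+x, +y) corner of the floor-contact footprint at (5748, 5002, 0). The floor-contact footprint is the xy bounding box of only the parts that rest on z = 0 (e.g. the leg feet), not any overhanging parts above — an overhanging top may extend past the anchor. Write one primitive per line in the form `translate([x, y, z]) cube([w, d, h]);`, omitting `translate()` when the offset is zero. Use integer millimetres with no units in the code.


translate([368, 372, 0]) cube([5380, 149, 2250]);
translate([368, 4853, 0]) cube([5380, 149, 2250]);
translate([368, 521, 0]) cube([149, 4332, 2250]);
translate([5599, 521, 0]) cube([149, 4332, 2250]);


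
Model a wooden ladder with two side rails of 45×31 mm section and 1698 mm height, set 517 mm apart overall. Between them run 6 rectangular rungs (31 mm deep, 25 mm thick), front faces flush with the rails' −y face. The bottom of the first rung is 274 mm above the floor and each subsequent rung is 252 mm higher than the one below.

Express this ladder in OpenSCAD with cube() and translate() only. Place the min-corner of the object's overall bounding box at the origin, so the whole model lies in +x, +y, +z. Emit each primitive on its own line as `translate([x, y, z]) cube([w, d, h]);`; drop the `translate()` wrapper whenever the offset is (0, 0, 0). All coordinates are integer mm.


cube([45, 31, 1698]);
translate([472, 0, 0]) cube([45, 31, 1698]);
translate([45, 0, 274]) cube([427, 31, 25]);
translate([45, 0, 526]) cube([427, 31, 25]);
translate([45, 0, 778]) cube([427, 31, 25]);
translate([45, 0, 1030]) cube([427, 31, 25]);
translate([45, 0, 1282]) cube([427, 31, 25]);
translate([45, 0, 1534]) cube([427, 31, 25]);


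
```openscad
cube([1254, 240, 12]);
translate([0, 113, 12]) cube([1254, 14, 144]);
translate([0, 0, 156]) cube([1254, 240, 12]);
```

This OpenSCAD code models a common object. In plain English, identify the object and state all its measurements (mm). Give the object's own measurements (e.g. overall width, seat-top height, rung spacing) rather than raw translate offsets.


An I-beam lying along x, 1254 mm long. Overall section height 168 mm. Two flanges 240 mm wide (y) and 12 mm thick, one on the floor and one at the top; a web 14 mm thick runs between them, centred on the flange width.


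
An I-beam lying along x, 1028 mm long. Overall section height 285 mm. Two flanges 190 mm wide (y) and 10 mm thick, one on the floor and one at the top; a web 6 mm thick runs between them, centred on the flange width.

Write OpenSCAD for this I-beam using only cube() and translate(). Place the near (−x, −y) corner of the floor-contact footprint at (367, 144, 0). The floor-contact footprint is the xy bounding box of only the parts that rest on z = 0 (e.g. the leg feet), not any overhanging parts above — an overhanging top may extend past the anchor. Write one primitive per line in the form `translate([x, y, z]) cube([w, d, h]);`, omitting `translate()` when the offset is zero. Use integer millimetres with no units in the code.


translate([367, 144, 0]) cube([1028, 190, 10]);
translate([367, 236, 10]) cube([1028, 6, 265]);
translate([367, 144, 275]) cube([1028, 190, 10]);


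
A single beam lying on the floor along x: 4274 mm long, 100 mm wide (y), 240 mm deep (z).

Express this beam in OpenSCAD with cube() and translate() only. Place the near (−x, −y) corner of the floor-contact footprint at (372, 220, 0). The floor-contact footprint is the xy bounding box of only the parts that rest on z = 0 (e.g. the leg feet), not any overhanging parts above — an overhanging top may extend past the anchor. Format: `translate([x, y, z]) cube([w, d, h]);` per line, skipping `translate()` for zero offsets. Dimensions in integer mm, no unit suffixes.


translate([372, 220, 0]) cube([4274, 100, 240]);


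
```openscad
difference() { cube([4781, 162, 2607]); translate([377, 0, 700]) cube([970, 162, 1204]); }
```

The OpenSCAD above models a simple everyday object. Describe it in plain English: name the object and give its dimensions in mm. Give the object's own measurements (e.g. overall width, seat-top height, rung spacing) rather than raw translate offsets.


A wall 4781 mm long (x), 162 mm thick (y), 2607 mm tall, with a rectangular window opening cut through it. The opening is 970 mm wide and 1204 mm tall; its sill is at z = 700 mm and its near (−x) edge is 377 mm from the wall's −x end. The opening passes through the full wall thickness.


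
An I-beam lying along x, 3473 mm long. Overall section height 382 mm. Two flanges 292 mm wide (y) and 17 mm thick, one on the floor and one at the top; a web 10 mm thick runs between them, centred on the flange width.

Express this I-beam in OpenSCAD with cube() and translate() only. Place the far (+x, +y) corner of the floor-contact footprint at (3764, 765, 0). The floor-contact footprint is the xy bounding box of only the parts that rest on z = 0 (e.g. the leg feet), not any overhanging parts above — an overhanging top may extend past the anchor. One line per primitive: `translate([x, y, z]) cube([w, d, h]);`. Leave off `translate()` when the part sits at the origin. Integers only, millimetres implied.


translate([291, 473, 0]) cube([3473, 292, 17]);
translate([291, 614, 17]) cube([3473, 10, 348]);
translate([291, 473, 365]) cube([3473, 292, 17]);


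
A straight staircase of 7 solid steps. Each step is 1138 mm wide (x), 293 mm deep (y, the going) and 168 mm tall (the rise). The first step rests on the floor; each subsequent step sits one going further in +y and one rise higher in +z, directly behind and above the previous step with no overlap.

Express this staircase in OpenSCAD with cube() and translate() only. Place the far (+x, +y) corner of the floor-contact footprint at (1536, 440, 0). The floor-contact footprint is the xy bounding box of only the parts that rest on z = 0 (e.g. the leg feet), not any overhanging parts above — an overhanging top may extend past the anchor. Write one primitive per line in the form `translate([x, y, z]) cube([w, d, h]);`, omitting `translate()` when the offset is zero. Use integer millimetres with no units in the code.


translate([398, 147, 0]) cube([1138, 293, 168]);
translate([398, 440, 168]) cube([1138, 293, 168]);
translate([398, 733, 336]) cube([1138, 293, 168]);
translate([398, 1026, 504]) cube([1138, 293, 168]);
translate([398, 1319, 672]) cube([1138, 293, 168]);
translate([398, 1612, 840]) cube([1138, 293, 168]);
translate([398, 1905, 1008]) cube([1138, 293, 168]);


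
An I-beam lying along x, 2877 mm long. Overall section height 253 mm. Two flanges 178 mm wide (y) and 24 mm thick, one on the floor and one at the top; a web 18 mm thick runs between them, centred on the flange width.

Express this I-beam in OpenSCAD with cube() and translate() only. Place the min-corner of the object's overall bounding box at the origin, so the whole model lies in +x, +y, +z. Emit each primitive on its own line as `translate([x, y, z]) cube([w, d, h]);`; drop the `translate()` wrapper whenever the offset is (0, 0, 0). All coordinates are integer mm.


cube([2877, 178, 24]);
translate([0, 80, 24]) cube([2877, 18, 205]);
translate([0, 0, 229]) cube([2877, 178, 24]);


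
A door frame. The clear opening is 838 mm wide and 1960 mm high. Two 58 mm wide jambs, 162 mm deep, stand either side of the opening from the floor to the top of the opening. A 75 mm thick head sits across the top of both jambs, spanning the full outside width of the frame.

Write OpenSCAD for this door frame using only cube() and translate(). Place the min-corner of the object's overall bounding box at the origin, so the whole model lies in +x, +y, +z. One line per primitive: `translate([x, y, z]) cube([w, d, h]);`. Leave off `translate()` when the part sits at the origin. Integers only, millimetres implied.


cube([58, 162, 1960]);
translate([896, 0, 0]) cube([58, 162, 1960]);
translate([0, 0, 1960]) cube([954, 162, 75]);


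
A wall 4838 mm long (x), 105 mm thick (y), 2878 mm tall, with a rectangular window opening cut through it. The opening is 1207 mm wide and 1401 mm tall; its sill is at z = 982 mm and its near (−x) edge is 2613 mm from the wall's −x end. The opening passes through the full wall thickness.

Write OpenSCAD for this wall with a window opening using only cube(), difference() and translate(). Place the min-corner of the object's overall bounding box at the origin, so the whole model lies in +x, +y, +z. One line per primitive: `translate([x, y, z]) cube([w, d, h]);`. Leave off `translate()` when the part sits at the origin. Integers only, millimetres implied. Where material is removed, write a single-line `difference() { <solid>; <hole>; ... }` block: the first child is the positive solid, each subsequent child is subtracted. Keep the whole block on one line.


difference() { cube([4838, 105, 2878]); translate([2613, 0, 982]) cube([1207, 105, 1401]); }


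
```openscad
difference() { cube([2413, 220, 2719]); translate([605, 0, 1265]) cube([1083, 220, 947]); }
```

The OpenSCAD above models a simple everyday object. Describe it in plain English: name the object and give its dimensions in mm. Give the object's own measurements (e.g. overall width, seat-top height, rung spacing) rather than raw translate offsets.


A wall 2413 mm long (x), 220 mm thick (y), 2719 mm tall, with a rectangular window opening cut through it. The opening is 1083 mm wide and 947 mm tall; its sill is at z = 1265 mm and its near (−x) edge is 605 mm from the wall's −x end. The opening passes through the full wall thickness.


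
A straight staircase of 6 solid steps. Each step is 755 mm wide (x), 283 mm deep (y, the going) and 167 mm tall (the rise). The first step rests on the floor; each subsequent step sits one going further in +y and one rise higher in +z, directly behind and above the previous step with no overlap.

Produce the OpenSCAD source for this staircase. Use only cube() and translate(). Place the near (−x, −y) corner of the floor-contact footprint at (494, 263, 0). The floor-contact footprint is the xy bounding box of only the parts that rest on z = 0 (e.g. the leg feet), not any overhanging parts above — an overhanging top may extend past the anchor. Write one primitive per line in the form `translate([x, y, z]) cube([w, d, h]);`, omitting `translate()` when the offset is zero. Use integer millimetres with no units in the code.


translate([494, 263, 0]) cube([755, 283, 167]);
translate([494, 546, 167]) cube([755, 283, 167]);
translate([494, 829, 334]) cube([755, 283, 167]);
translate([494, 1112, 501]) cube([755, 283, 167]);
translate([494, 1395, 668]) cube([755, 283, 167]);
translate([494, 1678, 835]) cube([755, 283, 167]);


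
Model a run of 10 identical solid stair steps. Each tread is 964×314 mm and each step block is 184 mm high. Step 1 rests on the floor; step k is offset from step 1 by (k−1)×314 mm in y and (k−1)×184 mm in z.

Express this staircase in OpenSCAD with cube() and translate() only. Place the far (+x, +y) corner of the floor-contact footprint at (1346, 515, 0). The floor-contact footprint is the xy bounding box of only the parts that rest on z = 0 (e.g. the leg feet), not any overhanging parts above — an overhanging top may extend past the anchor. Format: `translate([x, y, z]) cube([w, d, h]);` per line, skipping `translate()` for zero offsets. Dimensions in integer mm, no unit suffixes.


translate([382, 201, 0]) cube([964, 314, 184]);
translate([382, 515, 184]) cube([964, 314, 184]);
translate([382, 829, 368]) cube([964, 314, 184]);
translate([382, 1143, 552]) cube([964, 314, 184]);
translate([382, 1457, 736]) cube([964, 314, 184]);
translate([382, 1771, 920]) cube([964, 314, 184]);
translate([382, 2085, 1104]) cube([964, 314, 184]);
translate([382, 2399, 1288]) cube([964, 314, 184]);
translate([382, 2713, 1472]) cube([964, 314, 184]);
translate([382, 3027, 1656]) cube([964, 314, 184]);


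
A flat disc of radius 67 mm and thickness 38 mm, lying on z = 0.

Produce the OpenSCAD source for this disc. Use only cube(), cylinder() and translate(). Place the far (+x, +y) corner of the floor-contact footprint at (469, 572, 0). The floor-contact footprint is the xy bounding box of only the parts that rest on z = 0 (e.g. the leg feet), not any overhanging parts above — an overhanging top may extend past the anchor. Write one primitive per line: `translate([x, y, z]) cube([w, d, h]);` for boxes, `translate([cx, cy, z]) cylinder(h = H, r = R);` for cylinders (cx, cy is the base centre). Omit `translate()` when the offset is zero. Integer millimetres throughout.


translate([402, 505, 0]) cylinder(h = 38, r = 67);


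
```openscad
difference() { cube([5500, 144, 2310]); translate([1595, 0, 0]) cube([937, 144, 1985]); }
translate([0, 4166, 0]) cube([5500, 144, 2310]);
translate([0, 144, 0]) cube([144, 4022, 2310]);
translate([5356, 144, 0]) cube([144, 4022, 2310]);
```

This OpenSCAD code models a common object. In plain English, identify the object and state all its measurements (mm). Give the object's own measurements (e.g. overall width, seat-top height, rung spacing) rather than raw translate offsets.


A single room: four walls, each 2310 mm tall and 144 mm thick, enclosing an outside footprint 5500×4310 mm (x × y), no floor or roof. The front and back walls (−y and +y sides) run the full x-width; the side walls fit between their inner faces. A door opening 937 mm wide and 1985 mm tall is cut through the front wall from the floor up, its −x edge 1595 mm from the wall's −x end.


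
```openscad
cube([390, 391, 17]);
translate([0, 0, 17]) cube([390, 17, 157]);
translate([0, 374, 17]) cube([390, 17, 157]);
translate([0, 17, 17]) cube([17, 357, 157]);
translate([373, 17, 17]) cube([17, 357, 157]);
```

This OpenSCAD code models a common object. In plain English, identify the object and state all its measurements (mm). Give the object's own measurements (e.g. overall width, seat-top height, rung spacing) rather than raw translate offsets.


An open-topped rectangular box: outside dimensions 390×391×174 mm, with a uniform wall and base thickness of 17 mm. The base is a full 390×391 slab on the floor; four walls sit on top of the base. The front and back walls (the −y and +y sides) span the full width; the two side walls fit between them.


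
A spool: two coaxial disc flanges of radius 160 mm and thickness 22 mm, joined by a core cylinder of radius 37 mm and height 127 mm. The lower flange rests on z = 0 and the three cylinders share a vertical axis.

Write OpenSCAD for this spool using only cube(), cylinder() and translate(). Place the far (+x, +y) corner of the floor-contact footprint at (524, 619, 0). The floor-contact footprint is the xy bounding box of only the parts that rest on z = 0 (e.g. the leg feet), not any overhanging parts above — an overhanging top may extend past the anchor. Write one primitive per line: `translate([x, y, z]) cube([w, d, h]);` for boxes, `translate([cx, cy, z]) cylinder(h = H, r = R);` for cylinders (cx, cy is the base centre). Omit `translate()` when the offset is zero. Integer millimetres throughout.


translate([364, 459, 0]) cylinder(h = 22, r = 160);
translate([364, 459, 22]) cylinder(h = 127, r = 37);
translate([364, 459, 149]) cylinder(h = 22, r = 160);


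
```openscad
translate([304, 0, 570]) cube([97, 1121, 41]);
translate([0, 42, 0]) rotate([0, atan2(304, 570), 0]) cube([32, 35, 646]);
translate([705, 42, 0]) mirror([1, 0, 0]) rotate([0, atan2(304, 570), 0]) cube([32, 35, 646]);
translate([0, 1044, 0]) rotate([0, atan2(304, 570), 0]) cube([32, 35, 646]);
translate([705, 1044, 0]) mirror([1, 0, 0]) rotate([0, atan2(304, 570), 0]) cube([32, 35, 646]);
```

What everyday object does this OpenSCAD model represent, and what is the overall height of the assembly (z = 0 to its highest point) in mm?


A sawhorse. The overall height is 611 mm.

A beam across two mirrored pairs of raked legs — a sawhorse. The beam's underside is at z = 570 (matching the legs' vertical rise in atan2(304, 570)) and the beam is 41 mm tall, so its top is at 570 + 41 = 611 mm. The raked legs top out at the beam's underside, so that is the highest point.


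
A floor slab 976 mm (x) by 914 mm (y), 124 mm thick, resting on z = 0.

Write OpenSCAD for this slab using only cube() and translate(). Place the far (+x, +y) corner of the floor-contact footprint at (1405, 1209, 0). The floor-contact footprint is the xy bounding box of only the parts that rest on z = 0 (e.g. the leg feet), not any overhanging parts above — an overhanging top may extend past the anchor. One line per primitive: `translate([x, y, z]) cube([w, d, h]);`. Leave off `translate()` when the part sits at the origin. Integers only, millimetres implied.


translate([429, 295, 0]) cube([976, 914, 124]);


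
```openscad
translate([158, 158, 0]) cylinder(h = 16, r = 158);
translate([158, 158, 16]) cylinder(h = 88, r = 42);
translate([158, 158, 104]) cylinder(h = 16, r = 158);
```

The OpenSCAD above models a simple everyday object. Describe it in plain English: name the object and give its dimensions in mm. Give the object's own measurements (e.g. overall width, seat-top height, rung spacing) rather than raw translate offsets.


A spool: two coaxial disc flanges of radius 158 mm and thickness 16 mm, joined by a core cylinder of radius 42 mm and height 88 mm. The lower flange rests on z = 0 and the three cylinders share a vertical axis.


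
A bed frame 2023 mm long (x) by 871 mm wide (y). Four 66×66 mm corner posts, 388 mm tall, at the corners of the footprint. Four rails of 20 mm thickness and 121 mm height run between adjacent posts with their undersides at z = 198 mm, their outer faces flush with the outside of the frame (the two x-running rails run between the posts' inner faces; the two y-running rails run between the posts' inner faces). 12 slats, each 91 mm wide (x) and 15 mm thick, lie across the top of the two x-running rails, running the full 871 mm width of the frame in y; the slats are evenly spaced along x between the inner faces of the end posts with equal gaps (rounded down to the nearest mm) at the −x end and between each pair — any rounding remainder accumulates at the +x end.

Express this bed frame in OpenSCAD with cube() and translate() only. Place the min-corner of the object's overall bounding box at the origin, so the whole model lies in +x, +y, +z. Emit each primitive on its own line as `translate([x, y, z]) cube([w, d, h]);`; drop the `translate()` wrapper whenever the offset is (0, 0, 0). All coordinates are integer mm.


cube([66, 66, 388]);
translate([0, 805, 0]) cube([66, 66, 388]);
translate([1957, 0, 0]) cube([66, 66, 388]);
translate([1957, 805, 0]) cube([66, 66, 388]);
translate([66, 0, 198]) cube([1891, 20, 121]);
translate([66, 851, 198]) cube([1891, 20, 121]);
translate([0, 66, 198]) cube([20, 739, 121]);
translate([2003, 66, 198]) cube([20, 739, 121]);
translate([127, 0, 319]) cube([91, 871, 15]);
translate([279, 0, 319]) cube([91, 871, 15]);
translate([431, 0, 319]) cube([91, 871, 15]);
translate([583, 0, 319]) cube([91, 871, 15]);
translate([735, 0, 319]) cube([91, 871, 15]);
translate([887, 0, 319]) cube([91, 871, 15]);
translate([1039, 0, 319]) cube([91, 871, 15]);
translate([1191, 0, 319]) cube([91, 871, 15]);
translate([1343, 0, 319]) cube([91, 871, 15]);
translate([1495, 0, 319]) cube([91, 871, 15]);
translate([1647, 0, 319]) cube([91, 871, 15]);
translate([1799, 0, 319]) cube([91, 871, 15]);


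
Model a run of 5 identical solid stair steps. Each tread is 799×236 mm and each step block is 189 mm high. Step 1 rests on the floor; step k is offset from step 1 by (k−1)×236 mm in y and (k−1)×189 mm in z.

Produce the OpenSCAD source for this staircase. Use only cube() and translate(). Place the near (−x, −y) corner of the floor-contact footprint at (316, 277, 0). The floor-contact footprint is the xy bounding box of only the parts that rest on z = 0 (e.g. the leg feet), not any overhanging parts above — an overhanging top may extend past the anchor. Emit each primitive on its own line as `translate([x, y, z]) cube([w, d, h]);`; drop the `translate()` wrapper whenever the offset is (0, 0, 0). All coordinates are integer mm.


translate([316, 277, 0]) cube([799, 236, 189]);
translate([316, 513, 189]) cube([799, 236, 189]);
translate([316, 749, 378]) cube([799, 236, 189]);
translate([316, 985, 567]) cube([799, 236, 189]);
translate([316, 1221, 756]) cube([799, 236, 189]);


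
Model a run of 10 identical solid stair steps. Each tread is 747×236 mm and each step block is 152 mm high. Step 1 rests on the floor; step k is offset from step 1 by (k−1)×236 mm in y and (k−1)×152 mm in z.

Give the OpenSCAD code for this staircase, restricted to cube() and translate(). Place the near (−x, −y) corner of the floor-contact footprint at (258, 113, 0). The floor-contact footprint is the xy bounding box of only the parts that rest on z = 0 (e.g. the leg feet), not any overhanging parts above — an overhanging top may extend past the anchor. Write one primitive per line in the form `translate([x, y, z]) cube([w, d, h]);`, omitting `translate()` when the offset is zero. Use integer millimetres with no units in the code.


translate([258, 113, 0]) cube([747, 236, 152]);
translate([258, 349, 152]) cube([747, 236, 152]);
translate([258, 585, 304]) cube([747, 236, 152]);
translate([258, 821, 456]) cube([747, 236, 152]);
translate([258, 1057, 608]) cube([747, 236, 152]);
translate([258, 1293, 760]) cube([747, 236, 152]);
translate([258, 1529, 912]) cube([747, 236, 152]);
translate([258, 1765, 1064]) cube([747, 236, 152]);
translate([258, 2001, 1216]) cube([747, 236, 152]);
translate([258, 2237, 1368]) cube([747, 236, 152]);


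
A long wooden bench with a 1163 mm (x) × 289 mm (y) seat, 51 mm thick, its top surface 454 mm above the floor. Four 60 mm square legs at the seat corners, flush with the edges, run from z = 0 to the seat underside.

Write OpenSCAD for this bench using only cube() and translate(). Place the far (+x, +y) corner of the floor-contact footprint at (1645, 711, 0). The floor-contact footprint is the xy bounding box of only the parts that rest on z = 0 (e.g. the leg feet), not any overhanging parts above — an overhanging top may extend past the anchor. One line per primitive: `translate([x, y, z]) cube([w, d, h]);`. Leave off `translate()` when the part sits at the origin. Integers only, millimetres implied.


translate([482, 422, 403]) cube([1163, 289, 51]);
translate([482, 422, 0]) cube([60, 60, 403]);
translate([482, 651, 0]) cube([60, 60, 403]);
translate([1585, 422, 0]) cube([60, 60, 403]);
translate([1585, 651, 0]) cube([60, 60, 403]);


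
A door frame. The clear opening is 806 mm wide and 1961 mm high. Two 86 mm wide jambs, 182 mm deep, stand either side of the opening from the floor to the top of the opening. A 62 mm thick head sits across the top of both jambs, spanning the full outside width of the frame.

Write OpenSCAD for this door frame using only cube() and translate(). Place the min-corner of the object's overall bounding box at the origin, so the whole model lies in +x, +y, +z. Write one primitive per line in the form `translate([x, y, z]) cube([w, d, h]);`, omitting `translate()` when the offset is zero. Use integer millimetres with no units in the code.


cube([86, 182, 1961]);
translate([892, 0, 0]) cube([86, 182, 1961]);
translate([0, 0, 1961]) cube([978, 182, 62]);
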